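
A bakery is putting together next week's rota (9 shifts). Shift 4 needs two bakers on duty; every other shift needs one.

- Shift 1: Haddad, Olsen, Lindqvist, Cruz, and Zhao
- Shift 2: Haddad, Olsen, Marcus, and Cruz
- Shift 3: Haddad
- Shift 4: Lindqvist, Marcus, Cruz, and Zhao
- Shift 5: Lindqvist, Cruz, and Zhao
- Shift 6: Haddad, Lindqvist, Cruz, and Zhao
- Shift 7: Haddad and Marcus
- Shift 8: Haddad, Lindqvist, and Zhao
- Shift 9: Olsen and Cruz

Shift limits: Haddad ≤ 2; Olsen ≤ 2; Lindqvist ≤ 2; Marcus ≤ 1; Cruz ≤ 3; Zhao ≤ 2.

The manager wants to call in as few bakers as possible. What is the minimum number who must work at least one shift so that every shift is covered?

10 slots to fill and no one can take more than 3, so at least ⌈10/3⌉ = 4 bakers are needed.
Any 4 bakers together have capacity at most 3+2+2+2 = 9 < 10 slots, so 4 can never suffice.
Haddad, Olsen, Lindqvist, Marcus, and Cruz alone can cover everything: Shift 1→Olsen, Shift 2→Cruz, Shift 3→Haddad, Shift 4→Marcus+Cruz, Shift 5→Lindqvist, Shift 6→Cruz, Shift 7→Haddad, Shift 8→Lindqvist, Shift 9→Olsen.

5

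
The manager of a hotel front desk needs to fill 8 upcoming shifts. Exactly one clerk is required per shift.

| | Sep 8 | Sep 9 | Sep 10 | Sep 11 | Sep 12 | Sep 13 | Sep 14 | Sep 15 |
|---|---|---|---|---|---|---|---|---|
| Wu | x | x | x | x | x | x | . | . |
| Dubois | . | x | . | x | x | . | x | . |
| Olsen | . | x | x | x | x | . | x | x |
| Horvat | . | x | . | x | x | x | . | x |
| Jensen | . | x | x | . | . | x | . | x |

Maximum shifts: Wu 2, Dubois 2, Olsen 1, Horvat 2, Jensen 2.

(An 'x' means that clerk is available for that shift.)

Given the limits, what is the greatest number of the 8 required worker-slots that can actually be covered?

8

Total capacity across all clerks is 2+2+1+2+2 = 9, and 8 slots are needed, so at most 8 can be filled.
An assignment achieving 8: Sep 8→Wu, Sep 9→Jensen, Sep 10→Wu, Sep 11→Dubois, Sep 12→Horvat, Sep 13→Horvat, Sep 14→Dubois, Sep 15→Olsen.
Loads: Wu 2/2, Dubois 2/2, Olsen 1/1, Horvat 2/2, Jensen 1/2.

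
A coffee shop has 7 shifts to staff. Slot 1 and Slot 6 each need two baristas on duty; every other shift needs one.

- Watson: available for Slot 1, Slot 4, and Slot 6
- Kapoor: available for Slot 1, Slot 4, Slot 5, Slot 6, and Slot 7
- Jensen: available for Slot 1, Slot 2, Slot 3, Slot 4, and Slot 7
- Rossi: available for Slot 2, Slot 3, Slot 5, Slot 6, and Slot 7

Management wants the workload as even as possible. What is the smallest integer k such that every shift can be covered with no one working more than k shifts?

With 4 baristas and 9 worker-slots to fill, someone must work at least ⌈9/4⌉ = 3 shifts, so k ≥ 3.
k = 3 works: Slot 1→Watson+Kapoor, Slot 2→Jensen, Slot 3→Jensen, Slot 4→Watson, Slot 5→Kapoor, Slot 6→Watson+Kapoor, Slot 7→Jensen.
Loads: Watson 3, Kapoor 3, Jensen 3, Rossi 0 — all ≤ 3.

3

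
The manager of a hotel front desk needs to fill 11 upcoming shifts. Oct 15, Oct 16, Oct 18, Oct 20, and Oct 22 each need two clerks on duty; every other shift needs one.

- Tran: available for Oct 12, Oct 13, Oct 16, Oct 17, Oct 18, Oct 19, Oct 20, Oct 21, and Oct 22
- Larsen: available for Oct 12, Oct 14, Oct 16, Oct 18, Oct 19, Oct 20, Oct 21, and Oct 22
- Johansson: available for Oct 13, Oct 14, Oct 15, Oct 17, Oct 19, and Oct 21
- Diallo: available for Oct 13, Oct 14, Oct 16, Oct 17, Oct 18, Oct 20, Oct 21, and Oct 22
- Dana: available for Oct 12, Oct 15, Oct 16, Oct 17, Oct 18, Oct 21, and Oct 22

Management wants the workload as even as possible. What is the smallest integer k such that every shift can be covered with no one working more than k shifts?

4

With 5 clerks and 16 worker-slots to fill, someone must work at least ⌈16/5⌉ = 4 shifts, so k ≥ 4.
k = 4 works: Oct 12→Tran, Oct 13→Tran, Oct 14→Larsen, Oct 15→Johansson+Dana, Oct 16→Larsen+Diallo, Oct 17→Johansson, Oct 18→Diallo+Dana, Oct 19→Tran, Oct 20→Tran+Larsen, Oct 21→Larsen, Oct 22→Diallo+Dana.
Loads: Tran 4, Larsen 4, Johansson 2, Diallo 3, Dana 3 — all ≤ 4.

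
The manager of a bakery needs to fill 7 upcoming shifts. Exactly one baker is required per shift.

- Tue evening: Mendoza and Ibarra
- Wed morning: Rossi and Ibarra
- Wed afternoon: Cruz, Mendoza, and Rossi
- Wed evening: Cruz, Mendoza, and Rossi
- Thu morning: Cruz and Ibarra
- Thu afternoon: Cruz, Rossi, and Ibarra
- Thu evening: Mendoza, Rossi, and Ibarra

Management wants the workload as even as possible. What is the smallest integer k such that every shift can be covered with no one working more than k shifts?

2

With 4 bakers and 7 worker-slots to fill, someone must work at least ⌈7/4⌉ = 2 shifts, so k ≥ 2.
k = 2 works: Tue evening→Mendoza, Wed morning→Rossi, Wed afternoon→Cruz, Wed evening→Mendoza, Thu morning→Cruz, Thu afternoon→Rossi, Thu evening→Ibarra.
Loads: Cruz 2, Mendoza 2, Rossi 2, Ibarra 1 — all ≤ 2.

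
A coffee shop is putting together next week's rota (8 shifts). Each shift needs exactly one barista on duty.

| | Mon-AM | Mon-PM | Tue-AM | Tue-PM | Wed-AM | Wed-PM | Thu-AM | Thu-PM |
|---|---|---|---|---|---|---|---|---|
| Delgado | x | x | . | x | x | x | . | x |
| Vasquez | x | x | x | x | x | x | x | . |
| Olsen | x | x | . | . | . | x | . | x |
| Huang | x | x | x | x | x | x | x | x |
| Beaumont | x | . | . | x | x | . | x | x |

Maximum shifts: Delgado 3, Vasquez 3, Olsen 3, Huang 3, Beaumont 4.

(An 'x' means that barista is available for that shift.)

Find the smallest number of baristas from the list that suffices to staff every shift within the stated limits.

3

8 slots to fill and no one can take more than 4, so at least ⌈8/4⌉ = 2 baristas are needed.
Any 2 baristas together have capacity at most 4+3 = 7 < 8 slots, so 2 can never suffice.
Delgado, Vasquez, and Olsen alone can cover everything: Mon-AM→Vasquez, Mon-PM→Olsen, Tue-AM→Vasquez, Tue-PM→Delgado, Wed-AM→Delgado, Wed-PM→Olsen, Thu-AM→Vasquez, Thu-PM→Delgado.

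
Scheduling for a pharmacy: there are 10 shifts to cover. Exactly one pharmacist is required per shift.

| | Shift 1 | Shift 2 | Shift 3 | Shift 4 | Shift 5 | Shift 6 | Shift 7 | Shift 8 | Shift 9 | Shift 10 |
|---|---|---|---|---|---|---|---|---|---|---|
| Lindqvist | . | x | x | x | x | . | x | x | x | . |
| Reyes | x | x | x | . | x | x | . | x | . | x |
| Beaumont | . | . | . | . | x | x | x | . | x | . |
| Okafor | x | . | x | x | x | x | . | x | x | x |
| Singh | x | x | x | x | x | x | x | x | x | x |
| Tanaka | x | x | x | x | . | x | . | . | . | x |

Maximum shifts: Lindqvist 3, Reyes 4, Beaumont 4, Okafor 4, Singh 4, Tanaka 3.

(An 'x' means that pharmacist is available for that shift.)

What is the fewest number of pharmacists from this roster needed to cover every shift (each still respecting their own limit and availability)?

3

10 slots to fill and no one can take more than 4, so at least ⌈10/4⌉ = 3 pharmacists are needed.
Lindqvist, Reyes, and Beaumont alone can cover everything: Shift 1→Reyes, Shift 2→Lindqvist, Shift 3→Lindqvist, Shift 4→Lindqvist, Shift 5→Beaumont, Shift 6→Reyes, Shift 7→Beaumont, Shift 8→Reyes, Shift 9→Beaumont, Shift 10→Reyes.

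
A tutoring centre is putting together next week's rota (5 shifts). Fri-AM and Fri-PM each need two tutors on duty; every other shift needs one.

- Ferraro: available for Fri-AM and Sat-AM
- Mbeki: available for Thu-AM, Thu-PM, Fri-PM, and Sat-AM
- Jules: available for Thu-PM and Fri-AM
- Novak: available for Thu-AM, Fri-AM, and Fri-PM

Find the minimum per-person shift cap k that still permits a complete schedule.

With 4 tutors and 7 worker-slots to fill, someone must work at least ⌈7/4⌉ = 2 shifts, so k ≥ 2.
k = 2 works: Thu-AM→Mbeki, Thu-PM→Jules, Fri-AM→Ferraro+Jules, Fri-PM→Mbeki+Novak, Sat-AM→Ferraro.
Loads: Ferraro 2, Mbeki 2, Jules 2, Novak 1 — all ≤ 2.

2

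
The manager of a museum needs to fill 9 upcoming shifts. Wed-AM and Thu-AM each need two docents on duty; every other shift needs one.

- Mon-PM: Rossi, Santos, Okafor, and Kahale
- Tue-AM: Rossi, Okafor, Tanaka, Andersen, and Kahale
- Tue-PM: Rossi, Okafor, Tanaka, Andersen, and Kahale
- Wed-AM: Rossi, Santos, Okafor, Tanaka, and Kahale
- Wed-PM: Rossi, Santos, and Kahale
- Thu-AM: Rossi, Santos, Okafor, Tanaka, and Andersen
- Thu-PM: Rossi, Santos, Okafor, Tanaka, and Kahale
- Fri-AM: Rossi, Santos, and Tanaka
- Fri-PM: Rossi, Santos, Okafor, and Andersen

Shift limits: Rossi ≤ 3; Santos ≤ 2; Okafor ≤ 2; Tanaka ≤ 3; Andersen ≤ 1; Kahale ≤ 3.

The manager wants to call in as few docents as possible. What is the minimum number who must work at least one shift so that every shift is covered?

11 slots to fill and no one can take more than 3, so at least ⌈11/3⌉ = 4 docents are needed.
Rossi, Santos, Tanaka, and Kahale alone can cover everything: Mon-PM→Rossi, Tue-AM→Rossi, Tue-PM→Tanaka, Wed-AM→Tanaka+Kahale, Wed-PM→Kahale, Thu-AM→Santos+Tanaka, Thu-PM→Kahale, Fri-AM→Santos, Fri-PM→Rossi.

4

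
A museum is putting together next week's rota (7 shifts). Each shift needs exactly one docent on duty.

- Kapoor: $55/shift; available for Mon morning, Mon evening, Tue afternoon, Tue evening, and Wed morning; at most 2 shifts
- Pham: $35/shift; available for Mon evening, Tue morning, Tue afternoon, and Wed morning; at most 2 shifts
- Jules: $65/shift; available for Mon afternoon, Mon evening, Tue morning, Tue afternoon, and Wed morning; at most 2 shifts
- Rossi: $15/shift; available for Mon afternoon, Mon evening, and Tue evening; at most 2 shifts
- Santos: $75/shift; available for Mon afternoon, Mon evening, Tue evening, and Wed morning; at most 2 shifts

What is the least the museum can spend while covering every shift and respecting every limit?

Mon morning can only be covered by Kapoor, so that assignment is forced.
Picking the cheapest available docent for each shift independently would cost $205, but that ignores the shift limits.
An optimal schedule: Mon morning→Kapoor, Mon afternoon→Rossi, Mon evening→Jules, Tue morning→Pham, Tue afternoon→Pham, Tue evening→Rossi, Wed morning→Kapoor.
Total: 55 + 15 + 65 + 35 + 35 + 15 + 55 = $275.

$275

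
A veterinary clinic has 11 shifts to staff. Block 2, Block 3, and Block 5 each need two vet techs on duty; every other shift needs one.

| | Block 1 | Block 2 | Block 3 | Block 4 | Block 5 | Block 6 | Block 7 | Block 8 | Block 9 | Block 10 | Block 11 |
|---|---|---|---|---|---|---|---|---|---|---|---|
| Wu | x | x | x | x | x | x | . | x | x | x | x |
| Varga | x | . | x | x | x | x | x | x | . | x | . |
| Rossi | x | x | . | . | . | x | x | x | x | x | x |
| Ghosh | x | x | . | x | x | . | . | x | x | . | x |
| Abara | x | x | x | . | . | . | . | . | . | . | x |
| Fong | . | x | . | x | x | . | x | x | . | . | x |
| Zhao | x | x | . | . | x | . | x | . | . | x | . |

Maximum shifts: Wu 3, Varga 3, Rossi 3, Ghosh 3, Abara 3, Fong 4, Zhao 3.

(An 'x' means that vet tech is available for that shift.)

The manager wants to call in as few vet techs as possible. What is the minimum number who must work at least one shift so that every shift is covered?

14 slots to fill and no one can take more than 4, so at least ⌈14/4⌉ = 4 vet techs are needed.
Any 4 vet techs together have capacity at most 4+3+3+3 = 13 < 14 slots, so 4 can never suffice.
Wu, Varga, Rossi, Ghosh, and Abara alone can cover everything: Block 1→Abara, Block 2→Ghosh+Abara, Block 3→Wu+Varga, Block 4→Wu, Block 5→Wu+Varga, Block 6→Rossi, Block 7→Varga, Block 8→Ghosh, Block 9→Rossi, Block 10→Rossi, Block 11→Ghosh.

5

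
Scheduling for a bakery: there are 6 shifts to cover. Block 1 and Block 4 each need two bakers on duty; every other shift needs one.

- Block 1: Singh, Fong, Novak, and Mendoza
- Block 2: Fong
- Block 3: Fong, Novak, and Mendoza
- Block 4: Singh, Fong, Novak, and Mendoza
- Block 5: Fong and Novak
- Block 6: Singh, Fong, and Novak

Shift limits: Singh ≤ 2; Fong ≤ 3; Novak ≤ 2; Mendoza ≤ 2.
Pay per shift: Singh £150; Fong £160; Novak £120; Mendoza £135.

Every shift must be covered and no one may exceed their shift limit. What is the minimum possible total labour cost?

£1130

Block 2 can only be covered by Fong, so that assignment is forced.
Picking the cheapest available baker for each shift independently would cost £1030, but that ignores the shift limits.
An optimal schedule: Block 1→Mendoza+Singh, Block 2→Fong, Block 3→Novak, Block 4→Mendoza+Fong, Block 5→Novak, Block 6→Singh.
Total: 135 + 150 + 160 + 120 + 135 + 160 + 120 + 150 = £1130.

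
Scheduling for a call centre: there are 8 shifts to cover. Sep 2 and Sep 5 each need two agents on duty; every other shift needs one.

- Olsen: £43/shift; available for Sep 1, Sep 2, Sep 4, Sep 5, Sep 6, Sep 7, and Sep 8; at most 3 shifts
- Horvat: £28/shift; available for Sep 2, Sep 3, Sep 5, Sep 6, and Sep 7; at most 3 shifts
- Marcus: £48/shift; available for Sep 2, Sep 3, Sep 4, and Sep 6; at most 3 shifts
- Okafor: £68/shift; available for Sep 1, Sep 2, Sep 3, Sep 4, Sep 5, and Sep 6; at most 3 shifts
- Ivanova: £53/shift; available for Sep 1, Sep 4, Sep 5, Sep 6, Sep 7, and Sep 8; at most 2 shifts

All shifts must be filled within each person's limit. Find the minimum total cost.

Picking the cheapest available agent for each shift independently would cost £355, but that ignores the shift limits.
An optimal schedule: Sep 1→Olsen, Sep 2→Horvat+Marcus, Sep 3→Horvat, Sep 4→Marcus, Sep 5→Olsen+Ivanova, Sep 6→Marcus, Sep 7→Horvat, Sep 8→Olsen.
Total: 43 + 28 + 48 + 28 + 48 + 43 + 53 + 48 + 28 + 43 = £410.

£410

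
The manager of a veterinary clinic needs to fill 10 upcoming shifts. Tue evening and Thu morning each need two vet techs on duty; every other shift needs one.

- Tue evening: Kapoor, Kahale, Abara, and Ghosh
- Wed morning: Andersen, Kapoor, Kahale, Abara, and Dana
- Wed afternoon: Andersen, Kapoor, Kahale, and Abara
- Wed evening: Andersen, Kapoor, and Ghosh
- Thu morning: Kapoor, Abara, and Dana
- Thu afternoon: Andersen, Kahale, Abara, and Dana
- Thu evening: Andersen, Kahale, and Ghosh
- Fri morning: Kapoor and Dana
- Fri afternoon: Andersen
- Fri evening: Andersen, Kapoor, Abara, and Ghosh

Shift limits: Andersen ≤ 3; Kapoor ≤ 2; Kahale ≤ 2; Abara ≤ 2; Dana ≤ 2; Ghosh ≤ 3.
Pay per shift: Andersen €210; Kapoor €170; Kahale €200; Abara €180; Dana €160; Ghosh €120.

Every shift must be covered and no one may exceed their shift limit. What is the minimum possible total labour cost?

€1990

Fri afternoon can only be covered by Andersen, so that assignment is forced.
Picking the cheapest available vet tech for each shift independently would cost €1840, but that ignores the shift limits.
An optimal schedule: Tue evening→Abara+Kahale, Wed morning→Kahale, Wed afternoon→Kapoor, Wed evening→Ghosh, Thu morning→Dana+Kapoor, Thu afternoon→Abara, Thu evening→Ghosh, Fri morning→Dana, Fri afternoon→Andersen, Fri evening→Ghosh.
Total: 180 + 200 + 200 + 170 + 120 + 160 + 170 + 180 + 120 + 160 + 210 + 120 = €1990.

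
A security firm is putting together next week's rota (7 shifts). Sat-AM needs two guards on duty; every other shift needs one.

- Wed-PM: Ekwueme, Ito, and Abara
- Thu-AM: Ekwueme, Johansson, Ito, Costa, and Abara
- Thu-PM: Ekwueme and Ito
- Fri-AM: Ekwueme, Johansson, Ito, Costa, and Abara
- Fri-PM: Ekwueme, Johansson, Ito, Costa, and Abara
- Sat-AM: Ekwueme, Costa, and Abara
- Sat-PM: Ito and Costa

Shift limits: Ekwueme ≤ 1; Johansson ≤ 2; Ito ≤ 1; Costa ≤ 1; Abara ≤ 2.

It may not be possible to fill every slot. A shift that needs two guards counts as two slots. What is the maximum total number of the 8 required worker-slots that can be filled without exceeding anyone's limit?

7

Total capacity across all guards is 1+2+1+1+2 = 7, and 8 slots are needed, so at most 7 can be filled.
An assignment achieving 7: Wed-PM→Abara, Thu-AM→Johansson, Thu-PM→Ekwueme, Fri-AM→Johansson, Sat-AM→Costa+Abara, Sat-PM→Ito.
Loads: Ekwueme 1/1, Johansson 2/2, Ito 1/1, Costa 1/1, Abara 2/2.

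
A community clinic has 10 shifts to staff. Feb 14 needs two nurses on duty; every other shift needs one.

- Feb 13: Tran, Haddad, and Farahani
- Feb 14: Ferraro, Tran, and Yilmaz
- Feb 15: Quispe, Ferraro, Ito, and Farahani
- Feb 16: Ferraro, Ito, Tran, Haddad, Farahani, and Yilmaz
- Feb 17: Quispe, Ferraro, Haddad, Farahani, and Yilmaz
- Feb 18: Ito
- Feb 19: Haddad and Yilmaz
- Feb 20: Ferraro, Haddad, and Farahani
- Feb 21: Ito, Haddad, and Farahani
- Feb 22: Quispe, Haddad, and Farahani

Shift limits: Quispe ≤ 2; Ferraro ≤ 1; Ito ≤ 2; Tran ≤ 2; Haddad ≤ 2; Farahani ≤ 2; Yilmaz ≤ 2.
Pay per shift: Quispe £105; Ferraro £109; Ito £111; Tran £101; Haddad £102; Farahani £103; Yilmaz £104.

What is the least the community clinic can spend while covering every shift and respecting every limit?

£1141

Feb 18 can only be covered by Ito, so that assignment is forced.
Picking the cheapest available nurse for each shift independently would cost £1131, but that ignores the shift limits.
An optimal schedule: Feb 13→Tran, Feb 14→Tran+Yilmaz, Feb 15→Quispe, Feb 16→Yilmaz, Feb 17→Quispe, Feb 18→Ito, Feb 19→Haddad, Feb 20→Haddad, Feb 21→Farahani, Feb 22→Farahani.
Total: 101 + 101 + 104 + 105 + 104 + 105 + 111 + 102 + 102 + 103 + 103 = £1141.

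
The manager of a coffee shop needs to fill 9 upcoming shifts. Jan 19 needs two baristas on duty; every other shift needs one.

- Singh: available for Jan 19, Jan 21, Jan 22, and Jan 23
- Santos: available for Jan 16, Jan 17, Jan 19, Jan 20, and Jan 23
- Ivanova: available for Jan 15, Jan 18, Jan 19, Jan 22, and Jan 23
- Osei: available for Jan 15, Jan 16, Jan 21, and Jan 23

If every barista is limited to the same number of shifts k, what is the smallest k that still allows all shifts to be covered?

3

With 4 baristas and 10 worker-slots to fill, someone must work at least ⌈10/4⌉ = 3 shifts, so k ≥ 3.
k = 3 works: Jan 15→Ivanova, Jan 16→Santos, Jan 17→Santos, Jan 18→Ivanova, Jan 19→Singh+Ivanova, Jan 20→Santos, Jan 21→Singh, Jan 22→Singh, Jan 23→Osei.
Loads: Singh 3, Santos 3, Ivanova 3, Osei 1 — all ≤ 3.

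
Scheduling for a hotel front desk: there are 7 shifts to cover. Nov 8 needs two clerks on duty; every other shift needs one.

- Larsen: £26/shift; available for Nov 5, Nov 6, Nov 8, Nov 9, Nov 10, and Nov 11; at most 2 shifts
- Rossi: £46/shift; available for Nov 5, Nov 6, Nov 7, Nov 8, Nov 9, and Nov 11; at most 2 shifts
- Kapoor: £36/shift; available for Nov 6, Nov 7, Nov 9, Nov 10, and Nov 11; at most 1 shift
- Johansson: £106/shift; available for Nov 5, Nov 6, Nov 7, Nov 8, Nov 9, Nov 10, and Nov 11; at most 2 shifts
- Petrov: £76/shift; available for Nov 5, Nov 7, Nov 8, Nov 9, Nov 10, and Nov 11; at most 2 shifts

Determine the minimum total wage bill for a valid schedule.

Picking the cheapest available clerk for each shift independently would cost £238, but that ignores the shift limits.
An optimal schedule: Nov 5→Larsen, Nov 6→Larsen, Nov 7→Kapoor, Nov 8→Petrov+Johansson, Nov 9→Rossi, Nov 10→Petrov, Nov 11→Rossi.
Total: 26 + 26 + 36 + 76 + 106 + 46 + 76 + 46 = £438.

£438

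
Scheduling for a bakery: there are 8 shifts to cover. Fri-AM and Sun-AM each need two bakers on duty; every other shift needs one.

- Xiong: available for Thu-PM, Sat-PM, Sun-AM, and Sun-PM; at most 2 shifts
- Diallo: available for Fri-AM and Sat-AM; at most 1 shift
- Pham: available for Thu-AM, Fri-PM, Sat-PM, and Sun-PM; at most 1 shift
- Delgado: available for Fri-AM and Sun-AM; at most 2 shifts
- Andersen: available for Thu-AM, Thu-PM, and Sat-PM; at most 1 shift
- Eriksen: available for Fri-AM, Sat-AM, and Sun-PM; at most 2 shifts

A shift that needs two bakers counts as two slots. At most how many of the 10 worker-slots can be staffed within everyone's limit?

9

Total capacity across all bakers is 2+1+1+2+1+2 = 9, and 10 slots are needed, so at most 9 can be filled.
An assignment achieving 9: Thu-AM→Andersen, Thu-PM→Xiong, Fri-AM→Delgado+Eriksen, Fri-PM→Pham, Sat-AM→Diallo, Sun-AM→Xiong+Delgado, Sun-PM→Eriksen.
Loads: Xiong 2/2, Diallo 1/1, Pham 1/1, Delgado 2/2, Andersen 1/1, Eriksen 2/2.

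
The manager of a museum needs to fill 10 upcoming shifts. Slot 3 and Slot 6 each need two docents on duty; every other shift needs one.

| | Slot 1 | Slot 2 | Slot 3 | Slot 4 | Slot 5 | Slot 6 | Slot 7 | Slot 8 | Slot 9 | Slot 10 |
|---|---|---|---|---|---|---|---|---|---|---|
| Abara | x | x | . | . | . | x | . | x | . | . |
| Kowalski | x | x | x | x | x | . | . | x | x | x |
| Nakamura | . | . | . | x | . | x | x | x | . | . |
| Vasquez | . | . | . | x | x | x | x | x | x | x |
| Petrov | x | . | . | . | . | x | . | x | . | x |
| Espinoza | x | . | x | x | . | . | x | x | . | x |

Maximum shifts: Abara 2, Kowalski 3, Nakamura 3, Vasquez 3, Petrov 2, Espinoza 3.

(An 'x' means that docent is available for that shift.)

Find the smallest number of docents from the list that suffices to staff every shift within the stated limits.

4

12 slots to fill and no one can take more than 3, so at least ⌈12/3⌉ = 4 docents are needed.
Kowalski, Nakamura, Vasquez, and Espinoza alone can cover everything: Slot 1→Kowalski, Slot 2→Kowalski, Slot 3→Kowalski+Espinoza, Slot 4→Nakamura, Slot 5→Vasquez, Slot 6→Nakamura+Vasquez, Slot 7→Nakamura, Slot 8→Espinoza, Slot 9→Vasquez, Slot 10→Espinoza.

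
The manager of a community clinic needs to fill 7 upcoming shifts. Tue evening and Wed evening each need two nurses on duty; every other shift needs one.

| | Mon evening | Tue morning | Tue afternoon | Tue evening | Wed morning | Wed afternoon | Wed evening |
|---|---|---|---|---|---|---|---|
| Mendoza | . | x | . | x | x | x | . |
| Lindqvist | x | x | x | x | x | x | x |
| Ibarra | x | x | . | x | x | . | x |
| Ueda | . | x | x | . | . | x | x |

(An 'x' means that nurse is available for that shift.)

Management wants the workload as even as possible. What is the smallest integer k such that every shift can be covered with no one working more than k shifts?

With 4 nurses and 9 worker-slots to fill, someone must work at least ⌈9/4⌉ = 3 shifts, so k ≥ 3.
k = 3 works: Mon evening→Lindqvist, Tue morning→Ibarra, Tue afternoon→Lindqvist, Tue evening→Mendoza+Lindqvist, Wed morning→Mendoza, Wed afternoon→Mendoza, Wed evening→Ibarra+Ueda.
Loads: Mendoza 3, Lindqvist 3, Ibarra 2, Ueda 1 — all ≤ 3.

3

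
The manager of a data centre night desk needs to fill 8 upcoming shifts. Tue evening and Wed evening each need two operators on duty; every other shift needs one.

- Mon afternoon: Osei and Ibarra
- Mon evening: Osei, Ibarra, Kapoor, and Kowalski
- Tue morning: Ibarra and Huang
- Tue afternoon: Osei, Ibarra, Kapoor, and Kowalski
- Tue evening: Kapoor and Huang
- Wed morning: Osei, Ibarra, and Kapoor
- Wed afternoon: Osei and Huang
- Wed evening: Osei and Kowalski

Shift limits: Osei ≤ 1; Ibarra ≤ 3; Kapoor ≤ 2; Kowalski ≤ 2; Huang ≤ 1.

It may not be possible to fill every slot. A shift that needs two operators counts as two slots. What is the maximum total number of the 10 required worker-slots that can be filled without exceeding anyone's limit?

9

Total capacity across all operators is 1+3+2+2+1 = 9, and 10 slots are needed, so at most 9 can be filled.
An assignment achieving 9: Mon afternoon→Ibarra, Mon evening→Kapoor, Tue morning→Ibarra, Tue afternoon→Kowalski, Tue evening→Kapoor+Huang, Wed morning→Ibarra, Wed afternoon→Osei, Wed evening→Kowalski.
Loads: Osei 1/1, Ibarra 3/3, Kapoor 2/2, Kowalski 2/2, Huang 1/1.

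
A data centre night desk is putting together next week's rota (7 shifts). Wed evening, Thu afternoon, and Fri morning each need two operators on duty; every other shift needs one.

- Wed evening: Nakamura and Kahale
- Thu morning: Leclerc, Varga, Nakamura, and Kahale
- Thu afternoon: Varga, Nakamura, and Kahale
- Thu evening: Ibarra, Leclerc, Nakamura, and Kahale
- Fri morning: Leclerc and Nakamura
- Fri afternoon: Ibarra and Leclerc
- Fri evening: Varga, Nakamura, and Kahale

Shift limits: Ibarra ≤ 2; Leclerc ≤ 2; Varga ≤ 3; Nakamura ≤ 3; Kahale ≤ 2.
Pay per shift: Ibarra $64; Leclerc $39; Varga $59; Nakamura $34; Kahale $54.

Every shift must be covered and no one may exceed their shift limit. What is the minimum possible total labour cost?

Wed evening can only be covered by Nakamura and Kahale, so that assignment is forced.
Fri morning can only be covered by Leclerc and Nakamura, so that assignment is forced.
Picking the cheapest available operator for each shift independently would cost $390, but that ignores the shift limits.
An optimal schedule: Wed evening→Nakamura+Kahale, Thu morning→Varga, Thu afternoon→Nakamura+Varga, Thu evening→Kahale, Fri morning→Nakamura+Leclerc, Fri afternoon→Leclerc, Fri evening→Varga.
Total: 34 + 54 + 59 + 34 + 59 + 54 + 34 + 39 + 39 + 59 = $465.

$465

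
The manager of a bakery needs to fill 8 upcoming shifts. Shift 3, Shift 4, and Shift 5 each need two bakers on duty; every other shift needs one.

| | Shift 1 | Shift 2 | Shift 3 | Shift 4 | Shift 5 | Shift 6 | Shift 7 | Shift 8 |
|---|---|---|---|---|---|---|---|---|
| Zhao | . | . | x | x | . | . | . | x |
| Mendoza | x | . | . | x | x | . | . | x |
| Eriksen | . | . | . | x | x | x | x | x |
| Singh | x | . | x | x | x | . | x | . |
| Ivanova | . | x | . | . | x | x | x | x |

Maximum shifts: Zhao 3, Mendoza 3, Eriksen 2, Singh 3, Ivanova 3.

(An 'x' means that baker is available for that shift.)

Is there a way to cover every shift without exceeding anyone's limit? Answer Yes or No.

Yes

Shift 2 can only be covered by Ivanova, so that assignment is forced.
Shift 3 can only be covered by Zhao and Singh, so that assignment is forced.
One valid schedule: Shift 1→Mendoza, Shift 2→Ivanova, Shift 3→Zhao+Singh, Shift 4→Zhao+Mendoza, Shift 5→Mendoza+Singh, Shift 6→Eriksen, Shift 7→Eriksen, Shift 8→Zhao.
Loads: Zhao 3/3, Mendoza 3/3, Eriksen 2/2, Singh 2/3, Ivanova 1/3 — all within limits.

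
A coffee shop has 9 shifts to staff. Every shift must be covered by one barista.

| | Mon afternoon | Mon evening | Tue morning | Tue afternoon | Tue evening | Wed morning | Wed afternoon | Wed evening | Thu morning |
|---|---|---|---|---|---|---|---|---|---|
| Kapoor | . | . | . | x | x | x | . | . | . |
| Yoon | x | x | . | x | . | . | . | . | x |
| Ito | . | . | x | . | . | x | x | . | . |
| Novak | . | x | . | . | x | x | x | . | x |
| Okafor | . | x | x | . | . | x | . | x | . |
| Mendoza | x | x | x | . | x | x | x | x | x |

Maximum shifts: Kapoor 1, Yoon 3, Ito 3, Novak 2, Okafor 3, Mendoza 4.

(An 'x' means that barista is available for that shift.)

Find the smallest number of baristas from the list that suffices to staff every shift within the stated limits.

9 slots to fill and no one can take more than 4, so at least ⌈9/4⌉ = 3 baristas are needed.
Yoon, Ito, and Mendoza alone can cover everything: Mon afternoon→Yoon, Mon evening→Yoon, Tue morning→Ito, Tue afternoon→Yoon, Tue evening→Mendoza, Wed morning→Ito, Wed afternoon→Ito, Wed evening→Mendoza, Thu morning→Mendoza.

3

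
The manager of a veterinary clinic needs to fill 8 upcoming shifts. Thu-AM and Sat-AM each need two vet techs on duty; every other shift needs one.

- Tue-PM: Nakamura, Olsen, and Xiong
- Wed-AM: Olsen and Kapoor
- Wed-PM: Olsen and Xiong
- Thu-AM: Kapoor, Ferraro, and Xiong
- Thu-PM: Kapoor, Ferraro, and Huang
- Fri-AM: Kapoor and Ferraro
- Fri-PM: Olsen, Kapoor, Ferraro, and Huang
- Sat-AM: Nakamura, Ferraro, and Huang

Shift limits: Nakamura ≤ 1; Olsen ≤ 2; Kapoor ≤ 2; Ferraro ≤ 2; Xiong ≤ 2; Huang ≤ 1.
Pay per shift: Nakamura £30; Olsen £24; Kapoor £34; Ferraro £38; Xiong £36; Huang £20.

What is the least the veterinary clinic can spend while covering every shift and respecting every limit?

Picking the cheapest available vet tech for each shift independently would cost £266, but that ignores the shift limits.
An optimal schedule: Tue-PM→Xiong, Wed-AM→Olsen, Wed-PM→Olsen, Thu-AM→Kapoor+Xiong, Thu-PM→Ferraro, Fri-AM→Kapoor, Fri-PM→Huang, Sat-AM→Nakamura+Ferraro.
Total: 36 + 24 + 24 + 34 + 36 + 38 + 34 + 20 + 30 + 38 = £314.

£314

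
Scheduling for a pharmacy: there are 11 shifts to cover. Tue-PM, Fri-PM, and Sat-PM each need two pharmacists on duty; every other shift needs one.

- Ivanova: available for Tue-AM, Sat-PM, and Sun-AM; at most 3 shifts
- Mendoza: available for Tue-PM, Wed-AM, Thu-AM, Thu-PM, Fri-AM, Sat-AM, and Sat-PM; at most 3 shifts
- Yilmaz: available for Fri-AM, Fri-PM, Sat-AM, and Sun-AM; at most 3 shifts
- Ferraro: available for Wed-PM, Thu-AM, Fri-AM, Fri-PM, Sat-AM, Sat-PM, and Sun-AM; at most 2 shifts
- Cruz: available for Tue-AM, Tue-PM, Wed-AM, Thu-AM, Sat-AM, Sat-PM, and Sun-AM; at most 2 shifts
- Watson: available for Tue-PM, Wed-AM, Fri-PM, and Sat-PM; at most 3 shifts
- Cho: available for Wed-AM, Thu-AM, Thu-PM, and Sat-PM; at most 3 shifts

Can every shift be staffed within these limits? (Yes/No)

Yes

Wed-PM can only be covered by Ferraro, so that assignment is forced.
One valid schedule: Tue-AM→Ivanova, Tue-PM→Mendoza+Cruz, Wed-AM→Cruz, Wed-PM→Ferraro, Thu-AM→Cho, Thu-PM→Mendoza, Fri-AM→Mendoza, Fri-PM→Yilmaz+Ferraro, Sat-AM→Yilmaz, Sat-PM→Ivanova+Watson, Sun-AM→Ivanova.
Loads: Ivanova 3/3, Mendoza 3/3, Yilmaz 2/3, Ferraro 2/2, Cruz 2/2, Watson 1/3, Cho 1/3 — all within limits.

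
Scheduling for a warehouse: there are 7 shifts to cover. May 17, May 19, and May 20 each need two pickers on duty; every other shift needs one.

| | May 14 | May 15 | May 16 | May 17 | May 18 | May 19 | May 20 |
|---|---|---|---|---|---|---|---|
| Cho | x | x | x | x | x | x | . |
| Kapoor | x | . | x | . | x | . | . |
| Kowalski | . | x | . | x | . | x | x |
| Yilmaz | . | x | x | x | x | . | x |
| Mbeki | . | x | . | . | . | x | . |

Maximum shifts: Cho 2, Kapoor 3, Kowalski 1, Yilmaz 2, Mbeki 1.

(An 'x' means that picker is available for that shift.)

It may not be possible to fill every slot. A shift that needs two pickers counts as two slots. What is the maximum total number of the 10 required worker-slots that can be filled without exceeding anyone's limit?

9

Total capacity across all pickers is 2+3+1+2+1 = 9, and 10 slots are needed, so at most 9 can be filled.
An assignment achieving 9: May 14→Kapoor, May 16→Kapoor, May 17→Cho+Yilmaz, May 18→Kapoor, May 19→Cho+Mbeki, May 20→Kowalski+Yilmaz.
Loads: Cho 2/2, Kapoor 3/3, Kowalski 1/1, Yilmaz 2/2, Mbeki 1/1.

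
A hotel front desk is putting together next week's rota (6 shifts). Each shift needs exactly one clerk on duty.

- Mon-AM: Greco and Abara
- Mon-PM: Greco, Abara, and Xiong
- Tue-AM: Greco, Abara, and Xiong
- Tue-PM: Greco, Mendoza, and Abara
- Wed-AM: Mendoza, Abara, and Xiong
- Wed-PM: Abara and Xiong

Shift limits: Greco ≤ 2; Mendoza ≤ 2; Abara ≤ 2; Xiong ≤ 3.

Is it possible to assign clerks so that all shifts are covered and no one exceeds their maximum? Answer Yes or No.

Yes

One valid schedule: Mon-AM→Greco, Mon-PM→Greco, Tue-AM→Abara, Tue-PM→Mendoza, Wed-AM→Mendoza, Wed-PM→Abara.
Loads: Greco 2/2, Mendoza 2/2, Abara 2/2, Xiong 0/3 — all within limits.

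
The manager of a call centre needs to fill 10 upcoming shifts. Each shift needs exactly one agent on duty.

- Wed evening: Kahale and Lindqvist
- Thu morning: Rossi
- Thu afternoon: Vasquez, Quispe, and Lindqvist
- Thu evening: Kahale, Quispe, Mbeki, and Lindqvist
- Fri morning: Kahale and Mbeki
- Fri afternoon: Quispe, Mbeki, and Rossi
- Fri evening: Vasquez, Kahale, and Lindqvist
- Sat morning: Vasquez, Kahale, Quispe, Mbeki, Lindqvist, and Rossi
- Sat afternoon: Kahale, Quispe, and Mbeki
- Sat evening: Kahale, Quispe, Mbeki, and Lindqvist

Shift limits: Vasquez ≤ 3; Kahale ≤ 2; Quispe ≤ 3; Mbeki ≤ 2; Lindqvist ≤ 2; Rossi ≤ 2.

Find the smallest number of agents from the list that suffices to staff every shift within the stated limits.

4

10 slots to fill and no one can take more than 3, so at least ⌈10/3⌉ = 4 agents are needed.
Vasquez, Kahale, Quispe, and Rossi alone can cover everything: Wed evening→Kahale, Thu morning→Rossi, Thu afternoon→Vasquez, Thu evening→Quispe, Fri morning→Kahale, Fri afternoon→Rossi, Fri evening→Vasquez, Sat morning→Vasquez, Sat afternoon→Quispe, Sat evening→Quispe.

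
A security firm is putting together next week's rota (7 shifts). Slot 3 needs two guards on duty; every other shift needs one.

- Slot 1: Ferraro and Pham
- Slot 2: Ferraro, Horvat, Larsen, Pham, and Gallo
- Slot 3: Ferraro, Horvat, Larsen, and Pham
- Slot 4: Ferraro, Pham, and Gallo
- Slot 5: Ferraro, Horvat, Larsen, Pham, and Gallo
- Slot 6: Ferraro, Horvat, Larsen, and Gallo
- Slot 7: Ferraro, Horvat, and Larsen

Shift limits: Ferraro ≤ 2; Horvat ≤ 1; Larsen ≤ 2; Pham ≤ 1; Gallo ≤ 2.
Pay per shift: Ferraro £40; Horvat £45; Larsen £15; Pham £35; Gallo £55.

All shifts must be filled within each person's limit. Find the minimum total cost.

Picking the cheapest available guard for each shift independently would cost £180, but that ignores the shift limits.
An optimal schedule: Slot 1→Ferraro, Slot 2→Gallo, Slot 3→Larsen+Pham, Slot 4→Ferraro, Slot 5→Gallo, Slot 6→Larsen, Slot 7→Horvat.
Total: 40 + 55 + 15 + 35 + 40 + 55 + 15 + 45 = £300.

£300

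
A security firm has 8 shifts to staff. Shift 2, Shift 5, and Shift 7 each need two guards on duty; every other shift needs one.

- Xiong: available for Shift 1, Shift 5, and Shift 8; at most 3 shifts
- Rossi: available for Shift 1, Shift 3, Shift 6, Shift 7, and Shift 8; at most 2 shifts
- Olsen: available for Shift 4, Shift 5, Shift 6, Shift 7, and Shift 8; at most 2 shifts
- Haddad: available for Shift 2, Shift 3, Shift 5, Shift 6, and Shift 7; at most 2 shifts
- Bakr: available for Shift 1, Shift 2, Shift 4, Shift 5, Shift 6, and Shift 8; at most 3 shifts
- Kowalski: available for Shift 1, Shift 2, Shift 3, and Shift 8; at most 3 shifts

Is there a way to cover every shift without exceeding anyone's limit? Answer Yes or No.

Yes

One valid schedule: Shift 1→Xiong, Shift 2→Haddad+Bakr, Shift 3→Rossi, Shift 4→Olsen, Shift 5→Xiong+Bakr, Shift 6→Haddad, Shift 7→Rossi+Olsen, Shift 8→Xiong.
Loads: Xiong 3/3, Rossi 2/2, Olsen 2/2, Haddad 2/2, Bakr 2/3, Kowalski 0/3 — all within limits.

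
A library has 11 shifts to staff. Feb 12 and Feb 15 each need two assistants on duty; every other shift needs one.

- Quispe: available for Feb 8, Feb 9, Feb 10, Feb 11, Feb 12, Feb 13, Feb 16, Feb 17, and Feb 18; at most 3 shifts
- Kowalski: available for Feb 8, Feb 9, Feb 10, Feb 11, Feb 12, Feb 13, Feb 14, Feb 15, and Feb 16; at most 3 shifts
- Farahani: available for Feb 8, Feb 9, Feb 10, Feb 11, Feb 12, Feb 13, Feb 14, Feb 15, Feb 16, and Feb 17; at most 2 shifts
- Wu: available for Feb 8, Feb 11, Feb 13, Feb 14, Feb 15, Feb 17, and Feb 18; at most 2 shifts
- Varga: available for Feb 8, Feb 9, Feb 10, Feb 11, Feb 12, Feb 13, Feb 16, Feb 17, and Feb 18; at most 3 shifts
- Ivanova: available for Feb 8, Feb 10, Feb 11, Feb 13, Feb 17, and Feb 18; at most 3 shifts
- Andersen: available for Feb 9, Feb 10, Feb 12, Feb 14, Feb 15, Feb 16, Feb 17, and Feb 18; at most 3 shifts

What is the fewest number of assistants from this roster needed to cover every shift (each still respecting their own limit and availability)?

13 slots to fill and no one can take more than 3, so at least ⌈13/3⌉ = 5 assistants are needed.
Quispe, Kowalski, Farahani, Wu, and Varga alone can cover everything: Feb 8→Wu, Feb 9→Quispe, Feb 10→Quispe, Feb 11→Varga, Feb 12→Farahani+Varga, Feb 13→Varga, Feb 14→Kowalski, Feb 15→Kowalski+Farahani, Feb 16→Kowalski, Feb 17→Wu, Feb 18→Quispe.

5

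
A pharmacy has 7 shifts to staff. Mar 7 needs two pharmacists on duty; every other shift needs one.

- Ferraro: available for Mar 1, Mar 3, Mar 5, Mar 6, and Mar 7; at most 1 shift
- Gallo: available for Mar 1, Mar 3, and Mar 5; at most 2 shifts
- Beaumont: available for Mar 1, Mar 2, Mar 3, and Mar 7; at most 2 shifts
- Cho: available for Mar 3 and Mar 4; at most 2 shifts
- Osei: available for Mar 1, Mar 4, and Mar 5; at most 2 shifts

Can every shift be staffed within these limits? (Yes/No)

No

Total capacity is 9 and 8 slots are needed, so capacity alone doesn't rule it out.
Shifts {Mar 6, Mar 7} need 3 worker-slots in total, but the pharmacists available for any of those shifts (Ferraro and Beaumont) can supply at most 2 among them. So no valid schedule exists.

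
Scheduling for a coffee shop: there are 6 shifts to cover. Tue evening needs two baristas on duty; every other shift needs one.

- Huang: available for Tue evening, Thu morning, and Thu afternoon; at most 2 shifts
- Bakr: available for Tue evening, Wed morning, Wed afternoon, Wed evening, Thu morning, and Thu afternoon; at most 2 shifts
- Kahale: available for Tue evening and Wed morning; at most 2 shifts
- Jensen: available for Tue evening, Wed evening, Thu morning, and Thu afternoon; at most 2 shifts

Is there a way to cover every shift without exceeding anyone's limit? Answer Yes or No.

Wed afternoon can only be covered by Bakr, so that assignment is forced.
One valid schedule: Tue evening→Kahale+Jensen, Wed morning→Bakr, Wed afternoon→Bakr, Wed evening→Jensen, Thu morning→Huang, Thu afternoon→Huang.
Loads: Huang 2/2, Bakr 2/2, Kahale 1/2, Jensen 2/2 — all within limits.

Yes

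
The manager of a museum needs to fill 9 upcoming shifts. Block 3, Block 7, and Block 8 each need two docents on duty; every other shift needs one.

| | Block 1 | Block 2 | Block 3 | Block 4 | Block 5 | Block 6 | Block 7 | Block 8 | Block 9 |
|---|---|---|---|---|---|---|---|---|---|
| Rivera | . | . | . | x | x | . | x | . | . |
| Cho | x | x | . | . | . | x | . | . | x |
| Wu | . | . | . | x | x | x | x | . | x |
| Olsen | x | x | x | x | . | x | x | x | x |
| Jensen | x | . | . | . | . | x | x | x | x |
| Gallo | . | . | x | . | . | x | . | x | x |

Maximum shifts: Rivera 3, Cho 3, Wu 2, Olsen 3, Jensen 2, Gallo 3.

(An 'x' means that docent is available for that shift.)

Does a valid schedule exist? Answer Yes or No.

Block 3 can only be covered by Olsen and Gallo, so that assignment is forced.
One valid schedule: Block 1→Cho, Block 2→Cho, Block 3→Olsen+Gallo, Block 4→Rivera, Block 5→Rivera, Block 6→Cho, Block 7→Rivera+Wu, Block 8→Olsen+Jensen, Block 9→Wu.
Loads: Rivera 3/3, Cho 3/3, Wu 2/2, Olsen 2/3, Jensen 1/2, Gallo 1/3 — all within limits.

Yes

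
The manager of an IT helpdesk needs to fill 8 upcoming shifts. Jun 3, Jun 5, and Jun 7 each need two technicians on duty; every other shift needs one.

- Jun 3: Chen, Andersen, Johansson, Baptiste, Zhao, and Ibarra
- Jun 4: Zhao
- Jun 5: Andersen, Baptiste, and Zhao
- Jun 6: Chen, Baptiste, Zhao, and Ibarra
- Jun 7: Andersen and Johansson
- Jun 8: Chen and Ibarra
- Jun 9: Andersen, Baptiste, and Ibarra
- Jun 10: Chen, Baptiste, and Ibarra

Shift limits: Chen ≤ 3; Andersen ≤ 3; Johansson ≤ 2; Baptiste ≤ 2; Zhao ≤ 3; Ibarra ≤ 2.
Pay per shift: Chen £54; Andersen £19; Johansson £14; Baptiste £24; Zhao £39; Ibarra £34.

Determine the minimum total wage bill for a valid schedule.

£279

Jun 4 can only be covered by Zhao, so that assignment is forced.
Jun 7 can only be covered by Andersen and Johansson, so that assignment is forced.
Picking the cheapest available technician for each shift independently would cost £249, but that ignores the shift limits.
An optimal schedule: Jun 3→Johansson+Zhao, Jun 4→Zhao, Jun 5→Andersen+Baptiste, Jun 6→Ibarra, Jun 7→Johansson+Andersen, Jun 8→Ibarra, Jun 9→Andersen, Jun 10→Baptiste.
Total: 14 + 39 + 39 + 19 + 24 + 34 + 14 + 19 + 34 + 19 + 24 = £279.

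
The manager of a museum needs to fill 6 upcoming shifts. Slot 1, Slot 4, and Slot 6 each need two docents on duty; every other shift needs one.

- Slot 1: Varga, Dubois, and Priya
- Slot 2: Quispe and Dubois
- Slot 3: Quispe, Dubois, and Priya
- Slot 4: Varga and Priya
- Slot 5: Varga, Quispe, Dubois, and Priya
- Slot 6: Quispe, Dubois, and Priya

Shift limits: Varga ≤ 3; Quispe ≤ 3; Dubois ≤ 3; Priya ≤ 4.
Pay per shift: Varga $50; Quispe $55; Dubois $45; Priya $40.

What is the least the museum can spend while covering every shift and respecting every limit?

Slot 4 can only be covered by Varga and Priya, so that assignment is forced.
Picking the cheapest available docent for each shift independently would cost $385, but that ignores the shift limits.
An optimal schedule: Slot 1→Priya+Dubois, Slot 2→Dubois, Slot 3→Priya, Slot 4→Priya+Varga, Slot 5→Varga, Slot 6→Priya+Dubois.
Total: 40 + 45 + 45 + 40 + 40 + 50 + 50 + 40 + 45 = $395.

$395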